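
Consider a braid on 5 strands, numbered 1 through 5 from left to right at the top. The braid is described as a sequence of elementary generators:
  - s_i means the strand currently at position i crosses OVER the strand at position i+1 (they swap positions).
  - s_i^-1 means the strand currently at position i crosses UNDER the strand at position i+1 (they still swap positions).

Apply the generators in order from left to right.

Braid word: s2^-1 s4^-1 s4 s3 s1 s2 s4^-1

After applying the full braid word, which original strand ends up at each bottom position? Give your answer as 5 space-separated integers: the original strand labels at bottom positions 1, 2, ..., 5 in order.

Answer: 3 4 1 5 2

Derivation:
Gen 1 (s2^-1): strand 2 crosses under strand 3. Perm now: [1 3 2 4 5]
Gen 2 (s4^-1): strand 4 crosses under strand 5. Perm now: [1 3 2 5 4]
Gen 3 (s4): strand 5 crosses over strand 4. Perm now: [1 3 2 4 5]
Gen 4 (s3): strand 2 crosses over strand 4. Perm now: [1 3 4 2 5]
Gen 5 (s1): strand 1 crosses over strand 3. Perm now: [3 1 4 2 5]
Gen 6 (s2): strand 1 crosses over strand 4. Perm now: [3 4 1 2 5]
Gen 7 (s4^-1): strand 2 crosses under strand 5. Perm now: [3 4 1 5 2]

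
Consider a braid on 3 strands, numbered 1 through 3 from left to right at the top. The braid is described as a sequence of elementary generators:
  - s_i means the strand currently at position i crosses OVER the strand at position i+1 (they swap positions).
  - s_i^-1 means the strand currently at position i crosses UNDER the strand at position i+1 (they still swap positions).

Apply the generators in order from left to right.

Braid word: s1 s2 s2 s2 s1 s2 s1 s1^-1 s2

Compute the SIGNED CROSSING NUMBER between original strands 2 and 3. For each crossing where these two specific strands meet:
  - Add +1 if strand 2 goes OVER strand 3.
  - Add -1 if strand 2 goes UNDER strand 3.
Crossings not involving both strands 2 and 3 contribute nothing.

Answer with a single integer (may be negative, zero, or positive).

Answer: 1

Derivation:
Gen 1: crossing 1x2. Both 2&3? no. Sum: 0
Gen 2: crossing 1x3. Both 2&3? no. Sum: 0
Gen 3: crossing 3x1. Both 2&3? no. Sum: 0
Gen 4: crossing 1x3. Both 2&3? no. Sum: 0
Gen 5: 2 over 3. Both 2&3? yes. Contrib: +1. Sum: 1
Gen 6: crossing 2x1. Both 2&3? no. Sum: 1
Gen 7: crossing 3x1. Both 2&3? no. Sum: 1
Gen 8: crossing 1x3. Both 2&3? no. Sum: 1
Gen 9: crossing 1x2. Both 2&3? no. Sum: 1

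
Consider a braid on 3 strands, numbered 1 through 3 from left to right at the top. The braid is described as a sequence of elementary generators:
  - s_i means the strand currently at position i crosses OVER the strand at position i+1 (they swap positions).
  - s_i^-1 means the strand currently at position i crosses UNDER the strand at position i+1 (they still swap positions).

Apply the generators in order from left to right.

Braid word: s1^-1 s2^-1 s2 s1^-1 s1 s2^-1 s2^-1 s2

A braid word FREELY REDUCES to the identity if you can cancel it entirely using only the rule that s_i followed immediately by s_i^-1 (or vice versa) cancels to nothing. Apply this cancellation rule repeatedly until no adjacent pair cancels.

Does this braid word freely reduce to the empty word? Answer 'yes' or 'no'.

Gen 1 (s1^-1): push. Stack: [s1^-1]
Gen 2 (s2^-1): push. Stack: [s1^-1 s2^-1]
Gen 3 (s2): cancels prior s2^-1. Stack: [s1^-1]
Gen 4 (s1^-1): push. Stack: [s1^-1 s1^-1]
Gen 5 (s1): cancels prior s1^-1. Stack: [s1^-1]
Gen 6 (s2^-1): push. Stack: [s1^-1 s2^-1]
Gen 7 (s2^-1): push. Stack: [s1^-1 s2^-1 s2^-1]
Gen 8 (s2): cancels prior s2^-1. Stack: [s1^-1 s2^-1]
Reduced word: s1^-1 s2^-1

Answer: no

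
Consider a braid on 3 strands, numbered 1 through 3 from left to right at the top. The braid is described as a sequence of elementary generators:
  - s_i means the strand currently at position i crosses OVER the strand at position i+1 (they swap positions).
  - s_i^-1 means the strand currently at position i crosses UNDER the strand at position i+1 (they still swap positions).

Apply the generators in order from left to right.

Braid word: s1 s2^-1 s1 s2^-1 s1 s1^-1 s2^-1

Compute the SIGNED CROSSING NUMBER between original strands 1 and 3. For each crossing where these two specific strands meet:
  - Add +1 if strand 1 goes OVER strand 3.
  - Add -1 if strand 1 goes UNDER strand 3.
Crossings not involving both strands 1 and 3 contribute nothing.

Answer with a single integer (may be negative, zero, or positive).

Answer: -3

Derivation:
Gen 1: crossing 1x2. Both 1&3? no. Sum: 0
Gen 2: 1 under 3. Both 1&3? yes. Contrib: -1. Sum: -1
Gen 3: crossing 2x3. Both 1&3? no. Sum: -1
Gen 4: crossing 2x1. Both 1&3? no. Sum: -1
Gen 5: 3 over 1. Both 1&3? yes. Contrib: -1. Sum: -2
Gen 6: 1 under 3. Both 1&3? yes. Contrib: -1. Sum: -3
Gen 7: crossing 1x2. Both 1&3? no. Sum: -3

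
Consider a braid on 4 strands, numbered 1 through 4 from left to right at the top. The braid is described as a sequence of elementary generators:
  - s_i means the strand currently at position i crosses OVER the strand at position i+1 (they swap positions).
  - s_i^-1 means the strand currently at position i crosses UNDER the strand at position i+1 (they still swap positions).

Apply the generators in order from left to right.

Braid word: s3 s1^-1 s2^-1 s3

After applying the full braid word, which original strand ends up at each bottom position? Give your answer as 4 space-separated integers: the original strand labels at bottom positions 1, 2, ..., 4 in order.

Answer: 2 4 3 1

Derivation:
Gen 1 (s3): strand 3 crosses over strand 4. Perm now: [1 2 4 3]
Gen 2 (s1^-1): strand 1 crosses under strand 2. Perm now: [2 1 4 3]
Gen 3 (s2^-1): strand 1 crosses under strand 4. Perm now: [2 4 1 3]
Gen 4 (s3): strand 1 crosses over strand 3. Perm now: [2 4 3 1]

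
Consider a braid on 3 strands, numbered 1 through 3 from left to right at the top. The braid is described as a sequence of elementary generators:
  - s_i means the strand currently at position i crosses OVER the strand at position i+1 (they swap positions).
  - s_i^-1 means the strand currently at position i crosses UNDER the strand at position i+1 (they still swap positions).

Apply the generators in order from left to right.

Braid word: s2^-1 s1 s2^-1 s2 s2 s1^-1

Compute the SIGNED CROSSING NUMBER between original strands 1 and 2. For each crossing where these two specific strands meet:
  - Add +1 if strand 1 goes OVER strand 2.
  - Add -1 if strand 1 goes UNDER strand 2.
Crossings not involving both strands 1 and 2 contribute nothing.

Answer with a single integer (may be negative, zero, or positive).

Answer: -1

Derivation:
Gen 1: crossing 2x3. Both 1&2? no. Sum: 0
Gen 2: crossing 1x3. Both 1&2? no. Sum: 0
Gen 3: 1 under 2. Both 1&2? yes. Contrib: -1. Sum: -1
Gen 4: 2 over 1. Both 1&2? yes. Contrib: -1. Sum: -2
Gen 5: 1 over 2. Both 1&2? yes. Contrib: +1. Sum: -1
Gen 6: crossing 3x2. Both 1&2? no. Sum: -1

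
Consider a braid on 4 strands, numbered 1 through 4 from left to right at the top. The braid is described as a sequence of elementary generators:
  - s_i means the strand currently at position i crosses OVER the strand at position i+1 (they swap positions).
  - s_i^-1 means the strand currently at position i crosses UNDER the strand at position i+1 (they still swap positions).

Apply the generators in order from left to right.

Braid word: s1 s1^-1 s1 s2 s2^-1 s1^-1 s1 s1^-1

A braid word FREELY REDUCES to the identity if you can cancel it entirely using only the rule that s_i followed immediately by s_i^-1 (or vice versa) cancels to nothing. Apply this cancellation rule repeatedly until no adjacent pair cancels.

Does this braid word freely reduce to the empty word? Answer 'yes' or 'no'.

Answer: yes

Derivation:
Gen 1 (s1): push. Stack: [s1]
Gen 2 (s1^-1): cancels prior s1. Stack: []
Gen 3 (s1): push. Stack: [s1]
Gen 4 (s2): push. Stack: [s1 s2]
Gen 5 (s2^-1): cancels prior s2. Stack: [s1]
Gen 6 (s1^-1): cancels prior s1. Stack: []
Gen 7 (s1): push. Stack: [s1]
Gen 8 (s1^-1): cancels prior s1. Stack: []
Reduced word: (empty)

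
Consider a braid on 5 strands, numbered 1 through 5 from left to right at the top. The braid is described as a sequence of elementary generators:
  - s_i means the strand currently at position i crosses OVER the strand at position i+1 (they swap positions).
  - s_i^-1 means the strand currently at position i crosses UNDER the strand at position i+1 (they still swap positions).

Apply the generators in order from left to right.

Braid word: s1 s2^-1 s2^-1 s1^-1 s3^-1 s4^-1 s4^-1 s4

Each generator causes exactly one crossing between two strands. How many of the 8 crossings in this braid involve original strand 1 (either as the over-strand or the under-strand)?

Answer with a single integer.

Answer: 4

Derivation:
Gen 1: crossing 1x2. Involves strand 1? yes. Count so far: 1
Gen 2: crossing 1x3. Involves strand 1? yes. Count so far: 2
Gen 3: crossing 3x1. Involves strand 1? yes. Count so far: 3
Gen 4: crossing 2x1. Involves strand 1? yes. Count so far: 4
Gen 5: crossing 3x4. Involves strand 1? no. Count so far: 4
Gen 6: crossing 3x5. Involves strand 1? no. Count so far: 4
Gen 7: crossing 5x3. Involves strand 1? no. Count so far: 4
Gen 8: crossing 3x5. Involves strand 1? no. Count so far: 4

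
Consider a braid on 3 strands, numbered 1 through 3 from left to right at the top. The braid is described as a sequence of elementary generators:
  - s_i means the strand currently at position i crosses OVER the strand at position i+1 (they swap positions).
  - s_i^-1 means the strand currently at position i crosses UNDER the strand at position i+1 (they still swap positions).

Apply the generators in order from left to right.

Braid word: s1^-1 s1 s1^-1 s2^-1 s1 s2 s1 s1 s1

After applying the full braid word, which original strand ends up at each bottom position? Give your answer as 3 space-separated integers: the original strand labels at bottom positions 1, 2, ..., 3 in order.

Gen 1 (s1^-1): strand 1 crosses under strand 2. Perm now: [2 1 3]
Gen 2 (s1): strand 2 crosses over strand 1. Perm now: [1 2 3]
Gen 3 (s1^-1): strand 1 crosses under strand 2. Perm now: [2 1 3]
Gen 4 (s2^-1): strand 1 crosses under strand 3. Perm now: [2 3 1]
Gen 5 (s1): strand 2 crosses over strand 3. Perm now: [3 2 1]
Gen 6 (s2): strand 2 crosses over strand 1. Perm now: [3 1 2]
Gen 7 (s1): strand 3 crosses over strand 1. Perm now: [1 3 2]
Gen 8 (s1): strand 1 crosses over strand 3. Perm now: [3 1 2]
Gen 9 (s1): strand 3 crosses over strand 1. Perm now: [1 3 2]

Answer: 1 3 2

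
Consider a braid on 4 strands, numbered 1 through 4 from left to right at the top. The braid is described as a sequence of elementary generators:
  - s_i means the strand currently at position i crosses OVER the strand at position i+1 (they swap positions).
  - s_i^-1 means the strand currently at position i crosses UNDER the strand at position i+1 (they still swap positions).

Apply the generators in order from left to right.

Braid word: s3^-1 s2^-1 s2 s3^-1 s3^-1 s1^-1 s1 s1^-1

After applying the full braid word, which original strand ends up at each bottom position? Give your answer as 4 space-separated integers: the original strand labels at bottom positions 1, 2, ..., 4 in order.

Answer: 2 1 4 3

Derivation:
Gen 1 (s3^-1): strand 3 crosses under strand 4. Perm now: [1 2 4 3]
Gen 2 (s2^-1): strand 2 crosses under strand 4. Perm now: [1 4 2 3]
Gen 3 (s2): strand 4 crosses over strand 2. Perm now: [1 2 4 3]
Gen 4 (s3^-1): strand 4 crosses under strand 3. Perm now: [1 2 3 4]
Gen 5 (s3^-1): strand 3 crosses under strand 4. Perm now: [1 2 4 3]
Gen 6 (s1^-1): strand 1 crosses under strand 2. Perm now: [2 1 4 3]
Gen 7 (s1): strand 2 crosses over strand 1. Perm now: [1 2 4 3]
Gen 8 (s1^-1): strand 1 crosses under strand 2. Perm now: [2 1 4 3]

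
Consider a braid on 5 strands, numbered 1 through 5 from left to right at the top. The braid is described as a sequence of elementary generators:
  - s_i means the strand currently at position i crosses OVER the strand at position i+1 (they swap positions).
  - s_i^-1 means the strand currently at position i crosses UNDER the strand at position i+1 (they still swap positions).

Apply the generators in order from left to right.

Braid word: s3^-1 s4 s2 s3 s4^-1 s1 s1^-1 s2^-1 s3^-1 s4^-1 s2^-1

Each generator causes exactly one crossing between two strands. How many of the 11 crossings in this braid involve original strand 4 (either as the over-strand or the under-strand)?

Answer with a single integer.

Answer: 7

Derivation:
Gen 1: crossing 3x4. Involves strand 4? yes. Count so far: 1
Gen 2: crossing 3x5. Involves strand 4? no. Count so far: 1
Gen 3: crossing 2x4. Involves strand 4? yes. Count so far: 2
Gen 4: crossing 2x5. Involves strand 4? no. Count so far: 2
Gen 5: crossing 2x3. Involves strand 4? no. Count so far: 2
Gen 6: crossing 1x4. Involves strand 4? yes. Count so far: 3
Gen 7: crossing 4x1. Involves strand 4? yes. Count so far: 4
Gen 8: crossing 4x5. Involves strand 4? yes. Count so far: 5
Gen 9: crossing 4x3. Involves strand 4? yes. Count so far: 6
Gen 10: crossing 4x2. Involves strand 4? yes. Count so far: 7
Gen 11: crossing 5x3. Involves strand 4? no. Count so far: 7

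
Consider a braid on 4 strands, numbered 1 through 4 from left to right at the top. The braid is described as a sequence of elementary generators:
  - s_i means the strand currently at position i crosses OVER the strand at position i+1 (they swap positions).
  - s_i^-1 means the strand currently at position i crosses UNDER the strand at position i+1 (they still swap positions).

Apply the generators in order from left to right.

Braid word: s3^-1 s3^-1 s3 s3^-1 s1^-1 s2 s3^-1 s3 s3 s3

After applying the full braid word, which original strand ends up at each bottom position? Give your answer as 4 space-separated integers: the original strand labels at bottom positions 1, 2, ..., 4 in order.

Gen 1 (s3^-1): strand 3 crosses under strand 4. Perm now: [1 2 4 3]
Gen 2 (s3^-1): strand 4 crosses under strand 3. Perm now: [1 2 3 4]
Gen 3 (s3): strand 3 crosses over strand 4. Perm now: [1 2 4 3]
Gen 4 (s3^-1): strand 4 crosses under strand 3. Perm now: [1 2 3 4]
Gen 5 (s1^-1): strand 1 crosses under strand 2. Perm now: [2 1 3 4]
Gen 6 (s2): strand 1 crosses over strand 3. Perm now: [2 3 1 4]
Gen 7 (s3^-1): strand 1 crosses under strand 4. Perm now: [2 3 4 1]
Gen 8 (s3): strand 4 crosses over strand 1. Perm now: [2 3 1 4]
Gen 9 (s3): strand 1 crosses over strand 4. Perm now: [2 3 4 1]
Gen 10 (s3): strand 4 crosses over strand 1. Perm now: [2 3 1 4]

Answer: 2 3 1 4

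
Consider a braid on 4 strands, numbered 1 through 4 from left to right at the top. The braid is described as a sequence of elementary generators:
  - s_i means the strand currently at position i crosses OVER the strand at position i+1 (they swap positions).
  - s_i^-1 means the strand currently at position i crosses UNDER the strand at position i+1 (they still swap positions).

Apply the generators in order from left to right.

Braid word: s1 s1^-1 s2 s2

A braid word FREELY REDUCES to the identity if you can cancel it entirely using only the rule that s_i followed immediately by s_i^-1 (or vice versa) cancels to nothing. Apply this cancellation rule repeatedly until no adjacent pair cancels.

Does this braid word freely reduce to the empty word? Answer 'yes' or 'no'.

Gen 1 (s1): push. Stack: [s1]
Gen 2 (s1^-1): cancels prior s1. Stack: []
Gen 3 (s2): push. Stack: [s2]
Gen 4 (s2): push. Stack: [s2 s2]
Reduced word: s2 s2

Answer: no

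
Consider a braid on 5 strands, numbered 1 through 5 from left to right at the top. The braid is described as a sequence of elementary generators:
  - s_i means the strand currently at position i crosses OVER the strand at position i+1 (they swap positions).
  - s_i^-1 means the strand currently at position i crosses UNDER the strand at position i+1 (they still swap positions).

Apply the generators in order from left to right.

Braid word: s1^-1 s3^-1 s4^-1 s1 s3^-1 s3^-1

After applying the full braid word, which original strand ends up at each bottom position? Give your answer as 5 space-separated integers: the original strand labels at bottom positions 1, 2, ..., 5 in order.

Gen 1 (s1^-1): strand 1 crosses under strand 2. Perm now: [2 1 3 4 5]
Gen 2 (s3^-1): strand 3 crosses under strand 4. Perm now: [2 1 4 3 5]
Gen 3 (s4^-1): strand 3 crosses under strand 5. Perm now: [2 1 4 5 3]
Gen 4 (s1): strand 2 crosses over strand 1. Perm now: [1 2 4 5 3]
Gen 5 (s3^-1): strand 4 crosses under strand 5. Perm now: [1 2 5 4 3]
Gen 6 (s3^-1): strand 5 crosses under strand 4. Perm now: [1 2 4 5 3]

Answer: 1 2 4 5 3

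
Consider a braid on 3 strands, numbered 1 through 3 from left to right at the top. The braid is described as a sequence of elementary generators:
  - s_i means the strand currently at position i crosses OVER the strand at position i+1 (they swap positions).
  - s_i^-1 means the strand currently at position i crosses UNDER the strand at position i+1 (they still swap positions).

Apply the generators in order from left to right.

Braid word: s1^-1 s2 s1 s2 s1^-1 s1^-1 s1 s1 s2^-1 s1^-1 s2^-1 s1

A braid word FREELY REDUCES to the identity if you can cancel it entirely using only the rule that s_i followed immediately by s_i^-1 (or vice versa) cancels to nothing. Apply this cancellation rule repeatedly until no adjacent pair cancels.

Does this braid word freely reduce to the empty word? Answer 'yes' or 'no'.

Answer: yes

Derivation:
Gen 1 (s1^-1): push. Stack: [s1^-1]
Gen 2 (s2): push. Stack: [s1^-1 s2]
Gen 3 (s1): push. Stack: [s1^-1 s2 s1]
Gen 4 (s2): push. Stack: [s1^-1 s2 s1 s2]
Gen 5 (s1^-1): push. Stack: [s1^-1 s2 s1 s2 s1^-1]
Gen 6 (s1^-1): push. Stack: [s1^-1 s2 s1 s2 s1^-1 s1^-1]
Gen 7 (s1): cancels prior s1^-1. Stack: [s1^-1 s2 s1 s2 s1^-1]
Gen 8 (s1): cancels prior s1^-1. Stack: [s1^-1 s2 s1 s2]
Gen 9 (s2^-1): cancels prior s2. Stack: [s1^-1 s2 s1]
Gen 10 (s1^-1): cancels prior s1. Stack: [s1^-1 s2]
Gen 11 (s2^-1): cancels prior s2. Stack: [s1^-1]
Gen 12 (s1): cancels prior s1^-1. Stack: []
Reduced word: (empty)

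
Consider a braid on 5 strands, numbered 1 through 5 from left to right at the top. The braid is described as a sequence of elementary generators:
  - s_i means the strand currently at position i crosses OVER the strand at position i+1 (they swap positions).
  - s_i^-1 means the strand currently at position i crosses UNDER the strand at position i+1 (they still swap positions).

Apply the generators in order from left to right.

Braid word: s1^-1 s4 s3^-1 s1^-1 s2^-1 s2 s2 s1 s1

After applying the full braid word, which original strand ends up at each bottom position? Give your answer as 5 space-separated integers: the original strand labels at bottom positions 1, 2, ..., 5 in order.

Gen 1 (s1^-1): strand 1 crosses under strand 2. Perm now: [2 1 3 4 5]
Gen 2 (s4): strand 4 crosses over strand 5. Perm now: [2 1 3 5 4]
Gen 3 (s3^-1): strand 3 crosses under strand 5. Perm now: [2 1 5 3 4]
Gen 4 (s1^-1): strand 2 crosses under strand 1. Perm now: [1 2 5 3 4]
Gen 5 (s2^-1): strand 2 crosses under strand 5. Perm now: [1 5 2 3 4]
Gen 6 (s2): strand 5 crosses over strand 2. Perm now: [1 2 5 3 4]
Gen 7 (s2): strand 2 crosses over strand 5. Perm now: [1 5 2 3 4]
Gen 8 (s1): strand 1 crosses over strand 5. Perm now: [5 1 2 3 4]
Gen 9 (s1): strand 5 crosses over strand 1. Perm now: [1 5 2 3 4]

Answer: 1 5 2 3 4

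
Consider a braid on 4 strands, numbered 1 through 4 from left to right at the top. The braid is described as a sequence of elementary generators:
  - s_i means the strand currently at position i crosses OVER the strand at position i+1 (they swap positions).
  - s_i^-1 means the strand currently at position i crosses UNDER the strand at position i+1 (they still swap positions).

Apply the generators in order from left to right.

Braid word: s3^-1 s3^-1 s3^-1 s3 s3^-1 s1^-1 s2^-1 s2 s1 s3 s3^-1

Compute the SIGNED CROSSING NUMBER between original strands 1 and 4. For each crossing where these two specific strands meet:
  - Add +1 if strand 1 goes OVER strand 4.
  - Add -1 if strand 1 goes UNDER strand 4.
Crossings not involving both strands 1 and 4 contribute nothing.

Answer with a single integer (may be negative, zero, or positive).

Gen 1: crossing 3x4. Both 1&4? no. Sum: 0
Gen 2: crossing 4x3. Both 1&4? no. Sum: 0
Gen 3: crossing 3x4. Both 1&4? no. Sum: 0
Gen 4: crossing 4x3. Both 1&4? no. Sum: 0
Gen 5: crossing 3x4. Both 1&4? no. Sum: 0
Gen 6: crossing 1x2. Both 1&4? no. Sum: 0
Gen 7: 1 under 4. Both 1&4? yes. Contrib: -1. Sum: -1
Gen 8: 4 over 1. Both 1&4? yes. Contrib: -1. Sum: -2
Gen 9: crossing 2x1. Both 1&4? no. Sum: -2
Gen 10: crossing 4x3. Both 1&4? no. Sum: -2
Gen 11: crossing 3x4. Both 1&4? no. Sum: -2

Answer: -2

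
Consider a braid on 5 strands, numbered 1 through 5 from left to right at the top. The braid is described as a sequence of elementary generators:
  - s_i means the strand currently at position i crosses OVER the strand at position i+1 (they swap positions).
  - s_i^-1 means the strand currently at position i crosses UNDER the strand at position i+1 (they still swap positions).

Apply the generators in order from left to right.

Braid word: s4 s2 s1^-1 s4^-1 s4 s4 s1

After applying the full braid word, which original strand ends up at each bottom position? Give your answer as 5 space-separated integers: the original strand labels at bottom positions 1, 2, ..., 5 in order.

Answer: 1 3 2 4 5

Derivation:
Gen 1 (s4): strand 4 crosses over strand 5. Perm now: [1 2 3 5 4]
Gen 2 (s2): strand 2 crosses over strand 3. Perm now: [1 3 2 5 4]
Gen 3 (s1^-1): strand 1 crosses under strand 3. Perm now: [3 1 2 5 4]
Gen 4 (s4^-1): strand 5 crosses under strand 4. Perm now: [3 1 2 4 5]
Gen 5 (s4): strand 4 crosses over strand 5. Perm now: [3 1 2 5 4]
Gen 6 (s4): strand 5 crosses over strand 4. Perm now: [3 1 2 4 5]
Gen 7 (s1): strand 3 crosses over strand 1. Perm now: [1 3 2 4 5]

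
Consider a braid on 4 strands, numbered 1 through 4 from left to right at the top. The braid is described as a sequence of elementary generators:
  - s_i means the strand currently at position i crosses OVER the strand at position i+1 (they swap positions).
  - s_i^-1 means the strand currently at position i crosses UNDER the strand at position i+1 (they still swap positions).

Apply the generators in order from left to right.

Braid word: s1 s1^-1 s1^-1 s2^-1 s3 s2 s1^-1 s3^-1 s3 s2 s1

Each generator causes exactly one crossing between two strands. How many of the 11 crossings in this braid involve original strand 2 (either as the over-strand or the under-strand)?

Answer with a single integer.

Answer: 5

Derivation:
Gen 1: crossing 1x2. Involves strand 2? yes. Count so far: 1
Gen 2: crossing 2x1. Involves strand 2? yes. Count so far: 2
Gen 3: crossing 1x2. Involves strand 2? yes. Count so far: 3
Gen 4: crossing 1x3. Involves strand 2? no. Count so far: 3
Gen 5: crossing 1x4. Involves strand 2? no. Count so far: 3
Gen 6: crossing 3x4. Involves strand 2? no. Count so far: 3
Gen 7: crossing 2x4. Involves strand 2? yes. Count so far: 4
Gen 8: crossing 3x1. Involves strand 2? no. Count so far: 4
Gen 9: crossing 1x3. Involves strand 2? no. Count so far: 4
Gen 10: crossing 2x3. Involves strand 2? yes. Count so far: 5
Gen 11: crossing 4x3. Involves strand 2? no. Count so far: 5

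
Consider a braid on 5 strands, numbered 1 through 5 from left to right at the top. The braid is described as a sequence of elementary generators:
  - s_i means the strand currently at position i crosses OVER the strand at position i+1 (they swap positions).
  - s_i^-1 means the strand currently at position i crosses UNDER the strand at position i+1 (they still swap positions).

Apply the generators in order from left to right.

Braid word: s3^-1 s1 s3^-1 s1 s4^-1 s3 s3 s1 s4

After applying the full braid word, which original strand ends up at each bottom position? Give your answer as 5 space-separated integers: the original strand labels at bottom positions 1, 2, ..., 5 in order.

Gen 1 (s3^-1): strand 3 crosses under strand 4. Perm now: [1 2 4 3 5]
Gen 2 (s1): strand 1 crosses over strand 2. Perm now: [2 1 4 3 5]
Gen 3 (s3^-1): strand 4 crosses under strand 3. Perm now: [2 1 3 4 5]
Gen 4 (s1): strand 2 crosses over strand 1. Perm now: [1 2 3 4 5]
Gen 5 (s4^-1): strand 4 crosses under strand 5. Perm now: [1 2 3 5 4]
Gen 6 (s3): strand 3 crosses over strand 5. Perm now: [1 2 5 3 4]
Gen 7 (s3): strand 5 crosses over strand 3. Perm now: [1 2 3 5 4]
Gen 8 (s1): strand 1 crosses over strand 2. Perm now: [2 1 3 5 4]
Gen 9 (s4): strand 5 crosses over strand 4. Perm now: [2 1 3 4 5]

Answer: 2 1 3 4 5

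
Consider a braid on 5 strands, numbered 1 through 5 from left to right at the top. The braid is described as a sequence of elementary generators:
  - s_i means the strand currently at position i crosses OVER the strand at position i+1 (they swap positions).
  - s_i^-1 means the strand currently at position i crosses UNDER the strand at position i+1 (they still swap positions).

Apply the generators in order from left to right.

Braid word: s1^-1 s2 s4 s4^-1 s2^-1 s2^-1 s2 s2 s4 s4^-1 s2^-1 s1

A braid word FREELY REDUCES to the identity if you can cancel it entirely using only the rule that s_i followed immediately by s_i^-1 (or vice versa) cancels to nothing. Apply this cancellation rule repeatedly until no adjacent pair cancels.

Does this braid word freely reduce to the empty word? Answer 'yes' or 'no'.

Gen 1 (s1^-1): push. Stack: [s1^-1]
Gen 2 (s2): push. Stack: [s1^-1 s2]
Gen 3 (s4): push. Stack: [s1^-1 s2 s4]
Gen 4 (s4^-1): cancels prior s4. Stack: [s1^-1 s2]
Gen 5 (s2^-1): cancels prior s2. Stack: [s1^-1]
Gen 6 (s2^-1): push. Stack: [s1^-1 s2^-1]
Gen 7 (s2): cancels prior s2^-1. Stack: [s1^-1]
Gen 8 (s2): push. Stack: [s1^-1 s2]
Gen 9 (s4): push. Stack: [s1^-1 s2 s4]
Gen 10 (s4^-1): cancels prior s4. Stack: [s1^-1 s2]
Gen 11 (s2^-1): cancels prior s2. Stack: [s1^-1]
Gen 12 (s1): cancels prior s1^-1. Stack: []
Reduced word: (empty)

Answer: yes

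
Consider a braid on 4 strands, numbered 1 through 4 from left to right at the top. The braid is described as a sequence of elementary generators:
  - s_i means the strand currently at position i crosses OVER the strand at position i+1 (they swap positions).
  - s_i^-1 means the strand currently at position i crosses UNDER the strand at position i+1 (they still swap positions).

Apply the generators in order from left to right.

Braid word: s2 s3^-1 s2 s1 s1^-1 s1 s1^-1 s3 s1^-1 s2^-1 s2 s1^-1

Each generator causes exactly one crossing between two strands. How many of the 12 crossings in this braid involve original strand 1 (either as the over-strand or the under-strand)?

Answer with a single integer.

Gen 1: crossing 2x3. Involves strand 1? no. Count so far: 0
Gen 2: crossing 2x4. Involves strand 1? no. Count so far: 0
Gen 3: crossing 3x4. Involves strand 1? no. Count so far: 0
Gen 4: crossing 1x4. Involves strand 1? yes. Count so far: 1
Gen 5: crossing 4x1. Involves strand 1? yes. Count so far: 2
Gen 6: crossing 1x4. Involves strand 1? yes. Count so far: 3
Gen 7: crossing 4x1. Involves strand 1? yes. Count so far: 4
Gen 8: crossing 3x2. Involves strand 1? no. Count so far: 4
Gen 9: crossing 1x4. Involves strand 1? yes. Count so far: 5
Gen 10: crossing 1x2. Involves strand 1? yes. Count so far: 6
Gen 11: crossing 2x1. Involves strand 1? yes. Count so far: 7
Gen 12: crossing 4x1. Involves strand 1? yes. Count so far: 8

Answer: 8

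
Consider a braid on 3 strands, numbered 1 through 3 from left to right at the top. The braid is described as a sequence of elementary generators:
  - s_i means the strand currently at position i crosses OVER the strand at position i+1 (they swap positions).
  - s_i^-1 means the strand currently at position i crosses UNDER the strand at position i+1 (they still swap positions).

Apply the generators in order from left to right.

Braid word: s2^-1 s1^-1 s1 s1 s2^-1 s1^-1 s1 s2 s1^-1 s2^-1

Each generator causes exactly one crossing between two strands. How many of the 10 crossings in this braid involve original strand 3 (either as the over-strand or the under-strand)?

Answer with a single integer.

Answer: 8

Derivation:
Gen 1: crossing 2x3. Involves strand 3? yes. Count so far: 1
Gen 2: crossing 1x3. Involves strand 3? yes. Count so far: 2
Gen 3: crossing 3x1. Involves strand 3? yes. Count so far: 3
Gen 4: crossing 1x3. Involves strand 3? yes. Count so far: 4
Gen 5: crossing 1x2. Involves strand 3? no. Count so far: 4
Gen 6: crossing 3x2. Involves strand 3? yes. Count so far: 5
Gen 7: crossing 2x3. Involves strand 3? yes. Count so far: 6
Gen 8: crossing 2x1. Involves strand 3? no. Count so far: 6
Gen 9: crossing 3x1. Involves strand 3? yes. Count so far: 7
Gen 10: crossing 3x2. Involves strand 3? yes. Count so far: 8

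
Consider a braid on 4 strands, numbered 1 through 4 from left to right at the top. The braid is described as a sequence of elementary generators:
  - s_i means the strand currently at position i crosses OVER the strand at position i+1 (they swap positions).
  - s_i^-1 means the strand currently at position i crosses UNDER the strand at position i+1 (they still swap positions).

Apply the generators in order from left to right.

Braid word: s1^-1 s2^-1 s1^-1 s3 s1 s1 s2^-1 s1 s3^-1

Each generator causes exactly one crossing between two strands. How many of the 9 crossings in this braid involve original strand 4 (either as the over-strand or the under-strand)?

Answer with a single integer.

Gen 1: crossing 1x2. Involves strand 4? no. Count so far: 0
Gen 2: crossing 1x3. Involves strand 4? no. Count so far: 0
Gen 3: crossing 2x3. Involves strand 4? no. Count so far: 0
Gen 4: crossing 1x4. Involves strand 4? yes. Count so far: 1
Gen 5: crossing 3x2. Involves strand 4? no. Count so far: 1
Gen 6: crossing 2x3. Involves strand 4? no. Count so far: 1
Gen 7: crossing 2x4. Involves strand 4? yes. Count so far: 2
Gen 8: crossing 3x4. Involves strand 4? yes. Count so far: 3
Gen 9: crossing 2x1. Involves strand 4? no. Count so far: 3

Answer: 3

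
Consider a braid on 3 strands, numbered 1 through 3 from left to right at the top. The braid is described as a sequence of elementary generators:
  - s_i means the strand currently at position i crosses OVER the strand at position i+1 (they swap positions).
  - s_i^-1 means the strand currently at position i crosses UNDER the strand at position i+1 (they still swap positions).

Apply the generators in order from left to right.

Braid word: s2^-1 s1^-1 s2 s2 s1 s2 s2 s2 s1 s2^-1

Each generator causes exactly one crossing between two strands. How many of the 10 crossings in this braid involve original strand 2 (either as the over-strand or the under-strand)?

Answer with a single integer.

Answer: 7

Derivation:
Gen 1: crossing 2x3. Involves strand 2? yes. Count so far: 1
Gen 2: crossing 1x3. Involves strand 2? no. Count so far: 1
Gen 3: crossing 1x2. Involves strand 2? yes. Count so far: 2
Gen 4: crossing 2x1. Involves strand 2? yes. Count so far: 3
Gen 5: crossing 3x1. Involves strand 2? no. Count so far: 3
Gen 6: crossing 3x2. Involves strand 2? yes. Count so far: 4
Gen 7: crossing 2x3. Involves strand 2? yes. Count so far: 5
Gen 8: crossing 3x2. Involves strand 2? yes. Count so far: 6
Gen 9: crossing 1x2. Involves strand 2? yes. Count so far: 7
Gen 10: crossing 1x3. Involves strand 2? no. Count so far: 7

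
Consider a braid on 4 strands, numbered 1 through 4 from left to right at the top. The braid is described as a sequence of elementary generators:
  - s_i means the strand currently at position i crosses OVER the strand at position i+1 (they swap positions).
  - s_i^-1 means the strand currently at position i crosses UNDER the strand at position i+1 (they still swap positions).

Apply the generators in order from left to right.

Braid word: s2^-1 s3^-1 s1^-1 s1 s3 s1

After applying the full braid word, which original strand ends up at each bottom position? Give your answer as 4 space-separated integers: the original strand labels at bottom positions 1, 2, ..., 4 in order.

Answer: 3 1 2 4

Derivation:
Gen 1 (s2^-1): strand 2 crosses under strand 3. Perm now: [1 3 2 4]
Gen 2 (s3^-1): strand 2 crosses under strand 4. Perm now: [1 3 4 2]
Gen 3 (s1^-1): strand 1 crosses under strand 3. Perm now: [3 1 4 2]
Gen 4 (s1): strand 3 crosses over strand 1. Perm now: [1 3 4 2]
Gen 5 (s3): strand 4 crosses over strand 2. Perm now: [1 3 2 4]
Gen 6 (s1): strand 1 crosses over strand 3. Perm now: [3 1 2 4]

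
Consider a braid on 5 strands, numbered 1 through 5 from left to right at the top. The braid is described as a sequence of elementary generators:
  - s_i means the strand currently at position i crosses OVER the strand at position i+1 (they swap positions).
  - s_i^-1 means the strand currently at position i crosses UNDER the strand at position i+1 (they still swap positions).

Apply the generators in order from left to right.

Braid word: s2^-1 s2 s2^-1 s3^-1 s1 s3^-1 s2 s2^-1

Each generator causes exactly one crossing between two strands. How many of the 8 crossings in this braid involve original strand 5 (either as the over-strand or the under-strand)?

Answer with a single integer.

Answer: 0

Derivation:
Gen 1: crossing 2x3. Involves strand 5? no. Count so far: 0
Gen 2: crossing 3x2. Involves strand 5? no. Count so far: 0
Gen 3: crossing 2x3. Involves strand 5? no. Count so far: 0
Gen 4: crossing 2x4. Involves strand 5? no. Count so far: 0
Gen 5: crossing 1x3. Involves strand 5? no. Count so far: 0
Gen 6: crossing 4x2. Involves strand 5? no. Count so far: 0
Gen 7: crossing 1x2. Involves strand 5? no. Count so far: 0
Gen 8: crossing 2x1. Involves strand 5? no. Count so far: 0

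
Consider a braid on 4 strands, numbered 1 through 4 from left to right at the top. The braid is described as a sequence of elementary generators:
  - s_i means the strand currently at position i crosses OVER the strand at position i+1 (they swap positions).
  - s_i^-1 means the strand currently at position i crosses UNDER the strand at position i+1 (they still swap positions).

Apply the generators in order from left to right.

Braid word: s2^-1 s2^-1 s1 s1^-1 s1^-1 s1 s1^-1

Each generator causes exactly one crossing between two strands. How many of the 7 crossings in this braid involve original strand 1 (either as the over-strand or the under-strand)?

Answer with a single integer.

Gen 1: crossing 2x3. Involves strand 1? no. Count so far: 0
Gen 2: crossing 3x2. Involves strand 1? no. Count so far: 0
Gen 3: crossing 1x2. Involves strand 1? yes. Count so far: 1
Gen 4: crossing 2x1. Involves strand 1? yes. Count so far: 2
Gen 5: crossing 1x2. Involves strand 1? yes. Count so far: 3
Gen 6: crossing 2x1. Involves strand 1? yes. Count so far: 4
Gen 7: crossing 1x2. Involves strand 1? yes. Count so far: 5

Answer: 5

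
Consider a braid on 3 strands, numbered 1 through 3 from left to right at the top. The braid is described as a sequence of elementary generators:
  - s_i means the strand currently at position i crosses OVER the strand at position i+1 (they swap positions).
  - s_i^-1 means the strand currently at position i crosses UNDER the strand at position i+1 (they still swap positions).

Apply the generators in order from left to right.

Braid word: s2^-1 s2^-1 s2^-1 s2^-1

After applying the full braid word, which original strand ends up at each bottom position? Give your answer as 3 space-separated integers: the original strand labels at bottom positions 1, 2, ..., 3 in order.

Answer: 1 2 3

Derivation:
Gen 1 (s2^-1): strand 2 crosses under strand 3. Perm now: [1 3 2]
Gen 2 (s2^-1): strand 3 crosses under strand 2. Perm now: [1 2 3]
Gen 3 (s2^-1): strand 2 crosses under strand 3. Perm now: [1 3 2]
Gen 4 (s2^-1): strand 3 crosses under strand 2. Perm now: [1 2 3]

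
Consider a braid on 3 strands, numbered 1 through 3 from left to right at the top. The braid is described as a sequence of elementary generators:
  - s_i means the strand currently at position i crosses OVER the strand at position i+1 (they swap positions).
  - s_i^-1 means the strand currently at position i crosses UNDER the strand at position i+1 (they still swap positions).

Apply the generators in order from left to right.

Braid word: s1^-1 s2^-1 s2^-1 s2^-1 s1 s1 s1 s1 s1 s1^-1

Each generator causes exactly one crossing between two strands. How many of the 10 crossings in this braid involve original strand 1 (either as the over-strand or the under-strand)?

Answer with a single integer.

Gen 1: crossing 1x2. Involves strand 1? yes. Count so far: 1
Gen 2: crossing 1x3. Involves strand 1? yes. Count so far: 2
Gen 3: crossing 3x1. Involves strand 1? yes. Count so far: 3
Gen 4: crossing 1x3. Involves strand 1? yes. Count so far: 4
Gen 5: crossing 2x3. Involves strand 1? no. Count so far: 4
Gen 6: crossing 3x2. Involves strand 1? no. Count so far: 4
Gen 7: crossing 2x3. Involves strand 1? no. Count so far: 4
Gen 8: crossing 3x2. Involves strand 1? no. Count so far: 4
Gen 9: crossing 2x3. Involves strand 1? no. Count so far: 4
Gen 10: crossing 3x2. Involves strand 1? no. Count so far: 4

Answer: 4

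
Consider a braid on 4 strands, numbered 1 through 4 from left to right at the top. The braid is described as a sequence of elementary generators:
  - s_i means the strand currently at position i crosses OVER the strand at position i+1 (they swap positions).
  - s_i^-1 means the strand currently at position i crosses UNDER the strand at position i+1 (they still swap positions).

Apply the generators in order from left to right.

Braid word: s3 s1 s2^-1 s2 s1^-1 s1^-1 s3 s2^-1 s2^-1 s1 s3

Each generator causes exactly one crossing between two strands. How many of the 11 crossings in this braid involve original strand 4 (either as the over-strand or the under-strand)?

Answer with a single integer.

Gen 1: crossing 3x4. Involves strand 4? yes. Count so far: 1
Gen 2: crossing 1x2. Involves strand 4? no. Count so far: 1
Gen 3: crossing 1x4. Involves strand 4? yes. Count so far: 2
Gen 4: crossing 4x1. Involves strand 4? yes. Count so far: 3
Gen 5: crossing 2x1. Involves strand 4? no. Count so far: 3
Gen 6: crossing 1x2. Involves strand 4? no. Count so far: 3
Gen 7: crossing 4x3. Involves strand 4? yes. Count so far: 4
Gen 8: crossing 1x3. Involves strand 4? no. Count so far: 4
Gen 9: crossing 3x1. Involves strand 4? no. Count so far: 4
Gen 10: crossing 2x1. Involves strand 4? no. Count so far: 4
Gen 11: crossing 3x4. Involves strand 4? yes. Count so far: 5

Answer: 5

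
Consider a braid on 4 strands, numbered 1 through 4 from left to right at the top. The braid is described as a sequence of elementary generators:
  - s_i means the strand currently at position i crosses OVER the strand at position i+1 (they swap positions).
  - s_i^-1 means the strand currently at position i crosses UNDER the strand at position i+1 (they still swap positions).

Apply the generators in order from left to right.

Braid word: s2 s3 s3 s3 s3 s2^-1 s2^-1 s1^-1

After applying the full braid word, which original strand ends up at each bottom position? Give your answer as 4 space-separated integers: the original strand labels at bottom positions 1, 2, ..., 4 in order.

Answer: 3 1 2 4

Derivation:
Gen 1 (s2): strand 2 crosses over strand 3. Perm now: [1 3 2 4]
Gen 2 (s3): strand 2 crosses over strand 4. Perm now: [1 3 4 2]
Gen 3 (s3): strand 4 crosses over strand 2. Perm now: [1 3 2 4]
Gen 4 (s3): strand 2 crosses over strand 4. Perm now: [1 3 4 2]
Gen 5 (s3): strand 4 crosses over strand 2. Perm now: [1 3 2 4]
Gen 6 (s2^-1): strand 3 crosses under strand 2. Perm now: [1 2 3 4]
Gen 7 (s2^-1): strand 2 crosses under strand 3. Perm now: [1 3 2 4]
Gen 8 (s1^-1): strand 1 crosses under strand 3. Perm now: [3 1 2 4]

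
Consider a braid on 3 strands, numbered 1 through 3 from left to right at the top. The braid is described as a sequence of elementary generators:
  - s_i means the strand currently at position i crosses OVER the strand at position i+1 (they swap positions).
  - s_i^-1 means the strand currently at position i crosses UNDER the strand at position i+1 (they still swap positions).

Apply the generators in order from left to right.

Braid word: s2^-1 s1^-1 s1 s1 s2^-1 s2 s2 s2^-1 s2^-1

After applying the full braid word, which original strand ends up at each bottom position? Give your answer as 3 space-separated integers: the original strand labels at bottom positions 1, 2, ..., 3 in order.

Gen 1 (s2^-1): strand 2 crosses under strand 3. Perm now: [1 3 2]
Gen 2 (s1^-1): strand 1 crosses under strand 3. Perm now: [3 1 2]
Gen 3 (s1): strand 3 crosses over strand 1. Perm now: [1 3 2]
Gen 4 (s1): strand 1 crosses over strand 3. Perm now: [3 1 2]
Gen 5 (s2^-1): strand 1 crosses under strand 2. Perm now: [3 2 1]
Gen 6 (s2): strand 2 crosses over strand 1. Perm now: [3 1 2]
Gen 7 (s2): strand 1 crosses over strand 2. Perm now: [3 2 1]
Gen 8 (s2^-1): strand 2 crosses under strand 1. Perm now: [3 1 2]
Gen 9 (s2^-1): strand 1 crosses under strand 2. Perm now: [3 2 1]

Answer: 3 2 1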